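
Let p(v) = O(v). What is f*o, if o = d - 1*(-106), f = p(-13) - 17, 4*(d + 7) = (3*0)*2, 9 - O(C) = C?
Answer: 495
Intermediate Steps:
O(C) = 9 - C
d = -7 (d = -7 + ((3*0)*2)/4 = -7 + (0*2)/4 = -7 + (1/4)*0 = -7 + 0 = -7)
p(v) = 9 - v
f = 5 (f = (9 - 1*(-13)) - 17 = (9 + 13) - 17 = 22 - 17 = 5)
o = 99 (o = -7 - 1*(-106) = -7 + 106 = 99)
f*o = 5*99 = 495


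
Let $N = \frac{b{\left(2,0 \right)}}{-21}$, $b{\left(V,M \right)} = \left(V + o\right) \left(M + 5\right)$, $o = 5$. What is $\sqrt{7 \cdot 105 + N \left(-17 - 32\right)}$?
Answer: $\frac{35 \sqrt{6}}{3} \approx 28.577$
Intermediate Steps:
$b{\left(V,M \right)} = \left(5 + M\right) \left(5 + V\right)$ ($b{\left(V,M \right)} = \left(V + 5\right) \left(M + 5\right) = \left(5 + V\right) \left(5 + M\right) = \left(5 + M\right) \left(5 + V\right)$)
$N = - \frac{5}{3}$ ($N = \frac{25 + 5 \cdot 0 + 5 \cdot 2 + 0 \cdot 2}{-21} = \left(25 + 0 + 10 + 0\right) \left(- \frac{1}{21}\right) = 35 \left(- \frac{1}{21}\right) = - \frac{5}{3} \approx -1.6667$)
$\sqrt{7 \cdot 105 + N \left(-17 - 32\right)} = \sqrt{7 \cdot 105 - \frac{5 \left(-17 - 32\right)}{3}} = \sqrt{735 - - \frac{245}{3}} = \sqrt{735 + \frac{245}{3}} = \sqrt{\frac{2450}{3}} = \frac{35 \sqrt{6}}{3}$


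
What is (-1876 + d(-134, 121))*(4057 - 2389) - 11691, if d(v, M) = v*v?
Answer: 26809749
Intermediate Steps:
d(v, M) = v²
(-1876 + d(-134, 121))*(4057 - 2389) - 11691 = (-1876 + (-134)²)*(4057 - 2389) - 11691 = (-1876 + 17956)*1668 - 11691 = 16080*1668 - 11691 = 26821440 - 11691 = 26809749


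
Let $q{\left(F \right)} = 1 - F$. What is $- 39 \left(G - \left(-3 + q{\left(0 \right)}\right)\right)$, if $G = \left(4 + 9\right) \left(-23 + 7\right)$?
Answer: $8034$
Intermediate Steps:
$G = -208$ ($G = 13 \left(-16\right) = -208$)
$- 39 \left(G - \left(-3 + q{\left(0 \right)}\right)\right) = - 39 \left(-208 + \left(3 - \left(1 - 0\right)\right)\right) = - 39 \left(-208 + \left(3 - \left(1 + 0\right)\right)\right) = - 39 \left(-208 + \left(3 - 1\right)\right) = - 39 \left(-208 + 2\right) = \left(-39\right) \left(-206\right) = 8034$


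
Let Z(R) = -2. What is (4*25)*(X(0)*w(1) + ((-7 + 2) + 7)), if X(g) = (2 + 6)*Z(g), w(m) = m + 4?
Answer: -7800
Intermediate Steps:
w(m) = 4 + m
X(g) = -16 (X(g) = (2 + 6)*(-2) = 8*(-2) = -16)
(4*25)*(X(0)*w(1) + ((-7 + 2) + 7)) = (4*25)*(-16*(4 + 1) + ((-7 + 2) + 7)) = 100*(-16*5 + (-5 + 7)) = 100*(-80 + 2) = 100*(-78) = -7800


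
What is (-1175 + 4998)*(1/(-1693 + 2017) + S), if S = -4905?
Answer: -6075584237/324 ≈ -1.8752e+7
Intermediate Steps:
(-1175 + 4998)*(1/(-1693 + 2017) + S) = (-1175 + 4998)*(1/(-1693 + 2017) - 4905) = 3823*(1/324 - 4905) = 3823*(-1589219/324) = -6075584237/324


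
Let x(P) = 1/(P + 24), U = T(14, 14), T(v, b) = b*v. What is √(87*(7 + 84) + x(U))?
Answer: √95795755/110 ≈ 88.978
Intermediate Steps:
U = 196 (U = 14*14 = 196)
x(P) = 1/(24 + P)
√(87*(7 + 84) + x(U)) = √(87*(7 + 84) + 1/(24 + 196)) = √(87*91 + 1/220) = √(7917 + 1/220) = √(1741741/220) = √95795755/110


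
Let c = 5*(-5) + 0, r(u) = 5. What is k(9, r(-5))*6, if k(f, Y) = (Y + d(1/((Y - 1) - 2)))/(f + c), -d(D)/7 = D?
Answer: -9/16 ≈ -0.56250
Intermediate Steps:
d(D) = -7*D
c = -25 (c = -25 + 0 = -25)
k(f, Y) = (Y - 7/(-3 + Y))/(-25 + f) (k(f, Y) = (Y - 7/((Y - 1) - 2))/(f - 25) = (Y - 7/((-1 + Y) - 2))/(-25 + f) = (Y - 7/(-3 + Y))/(-25 + f))
k(9, r(-5))*6 = ((-7 + 5*(-3 + 5))/((-25 + 9)*(-3 + 5)))*6 = ((-7 + 5*2)/(-16*2))*6 = -1/16*½*(-7 + 10)*6 = -1/16*½*3*6 = -3/32*6 = -9/16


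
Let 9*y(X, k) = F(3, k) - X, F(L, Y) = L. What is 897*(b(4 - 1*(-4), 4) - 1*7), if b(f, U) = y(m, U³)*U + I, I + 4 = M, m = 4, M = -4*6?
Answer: -95381/3 ≈ -31794.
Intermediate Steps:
M = -24
y(X, k) = ⅓ - X/9 (y(X, k) = (3 - X)/9 = ⅓ - X/9)
I = -28 (I = -4 - 24 = -28)
b(f, U) = -28 - U/9 (b(f, U) = (⅓ - ⅑*4)*U - 28 = (⅓ - 4/9)*U - 28 = -U/9 - 28 = -28 - U/9)
897*(b(4 - 1*(-4), 4) - 1*7) = 897*((-28 - ⅑*4) - 1*7) = 897*((-28 - 4/9) - 7) = 897*(-256/9 - 7) = 897*(-319/9) = -95381/3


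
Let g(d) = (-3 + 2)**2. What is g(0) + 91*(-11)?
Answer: -1000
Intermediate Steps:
g(d) = 1 (g(d) = (-1)**2 = 1)
g(0) + 91*(-11) = 1 + 91*(-11) = 1 - 1001 = -1000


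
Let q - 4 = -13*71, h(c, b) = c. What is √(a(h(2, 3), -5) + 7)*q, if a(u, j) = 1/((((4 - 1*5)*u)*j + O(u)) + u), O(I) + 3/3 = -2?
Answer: -7352/3 ≈ -2450.7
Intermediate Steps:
O(I) = -3 (O(I) = -1 - 2 = -3)
a(u, j) = 1/(-3 + u - j*u) (a(u, j) = 1/((((4 - 1*5)*u)*j - 3) + u) = 1/((((4 - 5)*u)*j - 3) + u) = 1/(((-u)*j - 3) + u) = 1/((-j*u - 3) + u) = 1/((-3 - j*u) + u) = 1/(-3 + u - j*u))
q = -919 (q = 4 - 13*71 = 4 - 923 = -919)
√(a(h(2, 3), -5) + 7)*q = √(-1/(3 - 1*2 - 5*2) + 7)*(-919) = √(-1/(3 - 2 - 10) + 7)*(-919) = √(-1/(-9) + 7)*(-919) = √(-1*(-⅑) + 7)*(-919) = √(⅑ + 7)*(-919) = √(64/9)*(-919) = (8/3)*(-919) = -7352/3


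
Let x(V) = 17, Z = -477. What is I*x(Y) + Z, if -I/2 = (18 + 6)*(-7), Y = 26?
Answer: 5235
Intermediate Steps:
I = 336 (I = -2*(18 + 6)*(-7) = -48*(-7) = -2*(-168) = 336)
I*x(Y) + Z = 336*17 - 477 = 5712 - 477 = 5235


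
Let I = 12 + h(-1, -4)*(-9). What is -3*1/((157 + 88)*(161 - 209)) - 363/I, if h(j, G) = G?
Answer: -7411/980 ≈ -7.5622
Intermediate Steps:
I = 48 (I = 12 - 4*(-9) = 12 + 36 = 48)
-3*1/((157 + 88)*(161 - 209)) - 363/I = -3*1/((157 + 88)*(161 - 209)) - 363/48 = -3/(245*(-48)) - 363*1/48 = -3/(-11760) - 121/16 = -3*(-1/11760) - 121/16 = 1/3920 - 121/16 = -7411/980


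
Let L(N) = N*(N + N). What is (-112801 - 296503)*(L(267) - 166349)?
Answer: 9729565384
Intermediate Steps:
L(N) = 2*N² (L(N) = N*(2*N) = 2*N²)
(-112801 - 296503)*(L(267) - 166349) = (-112801 - 296503)*(2*267² - 166349) = -409304*(2*71289 - 166349) = -409304*(142578 - 166349) = -409304*(-23771) = 9729565384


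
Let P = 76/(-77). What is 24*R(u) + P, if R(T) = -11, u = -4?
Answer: -20404/77 ≈ -264.99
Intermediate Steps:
P = -76/77 (P = 76*(-1/77) = -76/77 ≈ -0.98701)
24*R(u) + P = 24*(-11) - 76/77 = -264 - 76/77 = -20404/77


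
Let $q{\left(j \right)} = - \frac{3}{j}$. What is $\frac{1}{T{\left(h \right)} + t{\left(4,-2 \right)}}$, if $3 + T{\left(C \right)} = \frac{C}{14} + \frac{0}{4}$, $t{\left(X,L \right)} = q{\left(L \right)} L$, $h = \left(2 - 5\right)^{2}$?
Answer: $- \frac{14}{75} \approx -0.18667$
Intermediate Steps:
$h = 9$ ($h = \left(-3\right)^{2} = 9$)
$t{\left(X,L \right)} = -3$ ($t{\left(X,L \right)} = - \frac{3}{L} L = -3$)
$T{\left(C \right)} = -3 + \frac{C}{14}$ ($T{\left(C \right)} = -3 + \left(\frac{C}{14} + \frac{0}{4}\right) = -3 + \left(C \frac{1}{14} + 0 \cdot \frac{1}{4}\right) = -3 + \left(\frac{C}{14} + 0\right) = -3 + \frac{C}{14}$)
$\frac{1}{T{\left(h \right)} + t{\left(4,-2 \right)}} = \frac{1}{\left(-3 + \frac{1}{14} \cdot 9\right) - 3} = \frac{1}{\left(-3 + \frac{9}{14}\right) - 3} = \frac{1}{- \frac{33}{14} - 3} = \frac{1}{- \frac{75}{14}} = - \frac{14}{75}$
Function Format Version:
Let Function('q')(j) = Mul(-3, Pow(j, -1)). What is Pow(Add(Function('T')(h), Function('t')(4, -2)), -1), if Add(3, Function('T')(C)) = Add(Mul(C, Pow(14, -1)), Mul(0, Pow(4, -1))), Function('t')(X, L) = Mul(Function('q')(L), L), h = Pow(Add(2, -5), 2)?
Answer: Rational(-14, 75) ≈ -0.18667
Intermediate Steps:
h = 9 (h = Pow(-3, 2) = 9)
Function('t')(X, L) = -3 (Function('t')(X, L) = Mul(Mul(-3, Pow(L, -1)), L) = -3)
Function('T')(C) = Add(-3, Mul(Rational(1, 14), C)) (Function('T')(C) = Add(-3, Add(Mul(C, Pow(14, -1)), Mul(0, Pow(4, -1)))) = Add(-3, Add(Mul(C, Rational(1, 14)), Mul(0, Rational(1, 4)))) = Add(-3, Add(Mul(Rational(1, 14), C), 0)) = Add(-3, Mul(Rational(1, 14), C)))
Pow(Add(Function('T')(h), Function('t')(4, -2)), -1) = Pow(Add(Add(-3, Mul(Rational(1, 14), 9)), -3), -1) = Pow(Add(Add(-3, Rational(9, 14)), -3), -1) = Pow(Add(Rational(-33, 14), -3), -1) = Pow(Rational(-75, 14), -1) = Rational(-14, 75)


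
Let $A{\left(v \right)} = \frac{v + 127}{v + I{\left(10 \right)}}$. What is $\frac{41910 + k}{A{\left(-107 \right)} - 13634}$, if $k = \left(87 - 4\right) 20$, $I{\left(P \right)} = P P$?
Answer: $- \frac{152495}{47729} \approx -3.195$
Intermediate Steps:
$I{\left(P \right)} = P^{2}$
$k = 1660$ ($k = 83 \cdot 20 = 1660$)
$A{\left(v \right)} = \frac{127 + v}{100 + v}$ ($A{\left(v \right)} = \frac{v + 127}{v + 10^{2}} = \frac{127 + v}{v + 100} = \frac{127 + v}{100 + v}$)
$\frac{41910 + k}{A{\left(-107 \right)} - 13634} = \frac{41910 + 1660}{\frac{127 - 107}{100 - 107} - 13634} = \frac{43570}{\frac{1}{-7} \cdot 20 - 13634} = \frac{43570}{\left(- \frac{1}{7}\right) 20 - 13634} = \frac{43570}{- \frac{20}{7} - 13634} = \frac{43570}{- \frac{95458}{7}} = 43570 \left(- \frac{7}{95458}\right) = - \frac{152495}{47729}$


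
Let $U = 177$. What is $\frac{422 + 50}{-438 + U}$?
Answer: $- \frac{472}{261} \approx -1.8084$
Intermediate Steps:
$\frac{422 + 50}{-438 + U} = \frac{422 + 50}{-438 + 177} = \frac{472}{-261} = 472 \left(- \frac{1}{261}\right) = - \frac{472}{261}$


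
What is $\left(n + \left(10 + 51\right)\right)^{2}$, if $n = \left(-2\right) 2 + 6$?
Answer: $3969$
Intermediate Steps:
$n = 2$ ($n = -4 + 6 = 2$)
$\left(n + \left(10 + 51\right)\right)^{2} = \left(2 + \left(10 + 51\right)\right)^{2} = \left(2 + 61\right)^{2} = 63^{2} = 3969$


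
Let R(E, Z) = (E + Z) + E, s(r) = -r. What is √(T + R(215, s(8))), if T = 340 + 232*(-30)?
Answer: I*√6198 ≈ 78.727*I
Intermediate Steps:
R(E, Z) = Z + 2*E
T = -6620 (T = 340 - 6960 = -6620)
√(T + R(215, s(8))) = √(-6620 + (-1*8 + 2*215)) = √(-6620 + (-8 + 430)) = √(-6620 + 422) = √(-6198) = I*√6198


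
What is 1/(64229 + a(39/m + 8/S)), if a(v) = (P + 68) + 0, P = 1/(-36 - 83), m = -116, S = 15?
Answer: 119/7651342 ≈ 1.5553e-5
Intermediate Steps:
P = -1/119 (P = 1/(-119) = -1/119 ≈ -0.0084034)
a(v) = 8091/119 (a(v) = (-1/119 + 68) + 0 = 8091/119 + 0 = 8091/119)
1/(64229 + a(39/m + 8/S)) = 1/(64229 + 8091/119) = 1/(7651342/119) = 119/7651342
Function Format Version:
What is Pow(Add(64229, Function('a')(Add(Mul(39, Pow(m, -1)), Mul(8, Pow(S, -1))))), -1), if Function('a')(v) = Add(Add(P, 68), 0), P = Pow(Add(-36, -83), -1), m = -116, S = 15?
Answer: Rational(119, 7651342) ≈ 1.5553e-5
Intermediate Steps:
P = Rational(-1, 119) (P = Pow(-119, -1) = Rational(-1, 119) ≈ -0.0084034)
Function('a')(v) = Rational(8091, 119) (Function('a')(v) = Add(Add(Rational(-1, 119), 68), 0) = Add(Rational(8091, 119), 0) = Rational(8091, 119))
Pow(Add(64229, Function('a')(Add(Mul(39, Pow(m, -1)), Mul(8, Pow(S, -1))))), -1) = Pow(Add(64229, Rational(8091, 119)), -1) = Pow(Rational(7651342, 119), -1) = Rational(119, 7651342)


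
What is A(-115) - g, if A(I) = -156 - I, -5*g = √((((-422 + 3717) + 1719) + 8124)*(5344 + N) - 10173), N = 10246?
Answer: -41 + √204811247/5 ≈ 2821.2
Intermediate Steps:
g = -√204811247/5 (g = -√((((-422 + 3717) + 1719) + 8124)*(5344 + 10246) - 10173)/5 = -√(((3295 + 1719) + 8124)*15590 - 10173)/5 = -√((5014 + 8124)*15590 - 10173)/5 = -√(13138*15590 - 10173)/5 = -√(204821420 - 10173)/5 = -√204811247/5 ≈ -2862.2)
A(-115) - g = (-156 - 1*(-115)) - (-1)*√204811247/5 = (-156 + 115) + √204811247/5 = -41 + √204811247/5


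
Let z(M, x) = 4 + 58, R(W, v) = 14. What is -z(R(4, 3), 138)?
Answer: -62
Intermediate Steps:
z(M, x) = 62
-z(R(4, 3), 138) = -1*62 = -62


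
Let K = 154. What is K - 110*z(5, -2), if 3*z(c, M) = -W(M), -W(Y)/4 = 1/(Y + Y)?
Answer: 572/3 ≈ 190.67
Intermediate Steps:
W(Y) = -2/Y (W(Y) = -4/(Y + Y) = -4*1/(2*Y) = -2/Y)
z(c, M) = 2/(3*M) (z(c, M) = (-(-2)/M)/3 = (2/M)/3 = 2/(3*M))
K - 110*z(5, -2) = 154 - 220/(3*(-2)) = 154 - 220*(-1)/(3*2) = 154 - 110*(-1/3) = 154 + 110/3 = 572/3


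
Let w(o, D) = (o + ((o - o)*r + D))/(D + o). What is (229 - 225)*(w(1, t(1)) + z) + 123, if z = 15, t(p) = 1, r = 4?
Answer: 187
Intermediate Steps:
w(o, D) = 1 (w(o, D) = (o + ((o - o)*4 + D))/(D + o) = (o + (0*4 + D))/(D + o) = (o + (0 + D))/(D + o) = (o + D)/(D + o) = (D + o)/(D + o) = 1)
(229 - 225)*(w(1, t(1)) + z) + 123 = (229 - 225)*(1 + 15) + 123 = 4*16 + 123 = 64 + 123 = 187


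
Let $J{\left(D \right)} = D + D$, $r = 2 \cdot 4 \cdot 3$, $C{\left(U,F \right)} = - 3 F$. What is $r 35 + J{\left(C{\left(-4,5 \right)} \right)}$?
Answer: $810$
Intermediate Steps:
$r = 24$ ($r = 8 \cdot 3 = 24$)
$J{\left(D \right)} = 2 D$
$r 35 + J{\left(C{\left(-4,5 \right)} \right)} = 24 \cdot 35 + 2 \left(\left(-3\right) 5\right) = 840 + 2 \left(-15\right) = 840 - 30 = 810$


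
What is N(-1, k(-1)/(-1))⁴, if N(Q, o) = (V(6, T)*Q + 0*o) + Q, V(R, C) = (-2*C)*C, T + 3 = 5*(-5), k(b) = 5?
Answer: 6029426229121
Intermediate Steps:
T = -28 (T = -3 + 5*(-5) = -3 - 25 = -28)
V(R, C) = -2*C²
N(Q, o) = -1567*Q (N(Q, o) = ((-2*(-28)²)*Q + 0*o) + Q = ((-2*784)*Q + 0) + Q = (-1568*Q + 0) + Q = -1568*Q + Q = -1567*Q)
N(-1, k(-1)/(-1))⁴ = (-1567*(-1))⁴ = 1567⁴ = 6029426229121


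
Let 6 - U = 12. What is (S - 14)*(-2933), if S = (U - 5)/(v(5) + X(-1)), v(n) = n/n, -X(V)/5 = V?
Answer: 278635/6 ≈ 46439.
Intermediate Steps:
U = -6 (U = 6 - 1*12 = 6 - 12 = -6)
X(V) = -5*V
v(n) = 1
S = -11/6 (S = (-6 - 5)/(1 - 5*(-1)) = -11/(1 + 5) = -11/6 ≈ -1.8333)
(S - 14)*(-2933) = (-11/6 - 14)*(-2933) = -95/6*(-2933) = 278635/6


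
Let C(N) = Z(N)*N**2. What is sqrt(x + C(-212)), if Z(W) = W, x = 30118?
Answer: I*sqrt(9498010) ≈ 3081.9*I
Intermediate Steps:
C(N) = N**3 (C(N) = N*N**2 = N**3)
sqrt(x + C(-212)) = sqrt(30118 + (-212)**3) = sqrt(30118 - 9528128) = sqrt(-9498010) = I*sqrt(9498010)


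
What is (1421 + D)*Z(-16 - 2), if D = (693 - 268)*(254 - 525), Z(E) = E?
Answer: 2047572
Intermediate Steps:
D = -115175 (D = 425*(-271) = -115175)
(1421 + D)*Z(-16 - 2) = (1421 - 115175)*(-16 - 2) = -113754*(-18) = 2047572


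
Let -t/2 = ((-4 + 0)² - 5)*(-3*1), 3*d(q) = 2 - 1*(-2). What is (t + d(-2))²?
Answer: 40804/9 ≈ 4533.8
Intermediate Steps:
d(q) = 4/3 (d(q) = (2 - 1*(-2))/3 = (2 + 2)/3 = (⅓)*4 = 4/3)
t = 66 (t = -2*((-4 + 0)² - 5)*(-3*1) = -2*((-4)² - 5)*(-3) = -2*(16 - 5)*(-3) = -22*(-3) = -2*(-33) = 66)
(t + d(-2))² = (66 + 4/3)² = (202/3)² = 40804/9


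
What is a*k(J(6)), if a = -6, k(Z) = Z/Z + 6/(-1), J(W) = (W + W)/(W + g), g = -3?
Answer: 30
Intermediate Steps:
J(W) = 2*W/(-3 + W) (J(W) = (W + W)/(W - 3) = (2*W)/(-3 + W) = 2*W/(-3 + W))
k(Z) = -5 (k(Z) = 1 + 6*(-1) = 1 - 6 = -5)
a*k(J(6)) = -6*(-5) = 30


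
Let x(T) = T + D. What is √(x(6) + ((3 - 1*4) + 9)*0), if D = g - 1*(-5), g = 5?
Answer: 4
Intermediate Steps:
D = 10 (D = 5 - 1*(-5) = 5 + 5 = 10)
x(T) = 10 + T (x(T) = T + 10 = 10 + T)
√(x(6) + ((3 - 1*4) + 9)*0) = √((10 + 6) + ((3 - 1*4) + 9)*0) = √(16 + ((3 - 4) + 9)*0) = √(16 + (-1 + 9)*0) = √(16 + 8*0) = √(16 + 0) = √16 = 4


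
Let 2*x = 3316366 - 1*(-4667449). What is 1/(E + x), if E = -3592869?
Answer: 2/798077 ≈ 2.5060e-6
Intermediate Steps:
x = 7983815/2 (x = (3316366 - 1*(-4667449))/2 = (3316366 + 4667449)/2 = (½)*7983815 = 7983815/2 ≈ 3.9919e+6)
1/(E + x) = 1/(-3592869 + 7983815/2) = 1/(798077/2) = 2/798077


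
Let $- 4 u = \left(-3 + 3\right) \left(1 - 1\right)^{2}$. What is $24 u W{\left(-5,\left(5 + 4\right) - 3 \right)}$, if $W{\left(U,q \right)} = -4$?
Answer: $0$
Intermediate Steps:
$u = 0$ ($u = - \frac{\left(-3 + 3\right) \left(1 - 1\right)^{2}}{4} = - \frac{0 \cdot 0^{2}}{4} = - \frac{0 \cdot 0}{4} = \left(- \frac{1}{4}\right) 0 = 0$)
$24 u W{\left(-5,\left(5 + 4\right) - 3 \right)} = 24 \cdot 0 \left(-4\right) = 0 \left(-4\right) = 0$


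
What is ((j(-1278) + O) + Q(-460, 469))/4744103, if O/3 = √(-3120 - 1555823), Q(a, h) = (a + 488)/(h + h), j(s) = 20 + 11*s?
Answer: -940544/317854901 + 3*I*√1558943/4744103 ≈ -0.002959 + 0.00078955*I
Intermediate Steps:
Q(a, h) = (488 + a)/(2*h) (Q(a, h) = (488 + a)/((2*h)) = (488 + a)*(1/(2*h)) = (488 + a)/(2*h))
O = 3*I*√1558943 (O = 3*√(-3120 - 1555823) = 3*√(-1558943) = 3*(I*√1558943) = 3*I*√1558943 ≈ 3745.7*I)
((j(-1278) + O) + Q(-460, 469))/4744103 = (((20 + 11*(-1278)) + 3*I*√1558943) + (½)*(488 - 460)/469)/4744103 = (((20 - 14058) + 3*I*√1558943) + (½)*(1/469)*28)*(1/4744103) = ((-14038 + 3*I*√1558943) + 2/67)*(1/4744103) = (-940544/67 + 3*I*√1558943)*(1/4744103) = -940544/317854901 + 3*I*√1558943/4744103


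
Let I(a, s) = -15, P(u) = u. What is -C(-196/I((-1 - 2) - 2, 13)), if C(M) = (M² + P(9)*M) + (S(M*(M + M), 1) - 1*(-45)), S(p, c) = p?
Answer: -50611/75 ≈ -674.81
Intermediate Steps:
C(M) = 45 + 3*M² + 9*M (C(M) = (M² + 9*M) + (M*(M + M) - 1*(-45)) = (M² + 9*M) + (M*(2*M) + 45) = (M² + 9*M) + (2*M² + 45) = (M² + 9*M) + (45 + 2*M²) = 45 + 3*M² + 9*M)
-C(-196/I((-1 - 2) - 2, 13)) = -(45 + 3*(-196/(-15))² + 9*(-196/(-15))) = -(45 + 3*(-196*(-1/15))² + 9*(-196*(-1/15))) = -(45 + 3*(196/15)² + 9*(196/15)) = -(45 + 3*(38416/225) + 588/5) = -(45 + 38416/75 + 588/5) = -1*50611/75 = -50611/75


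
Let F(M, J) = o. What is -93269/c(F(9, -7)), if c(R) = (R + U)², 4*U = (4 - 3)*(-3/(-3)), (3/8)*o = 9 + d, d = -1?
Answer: -13430736/67081 ≈ -200.22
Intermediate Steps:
o = 64/3 (o = 8*(9 - 1)/3 = (8/3)*8 = 64/3 ≈ 21.333)
F(M, J) = 64/3
U = ¼ (U = ((4 - 3)*(-3/(-3)))/4 = (1*(-3*(-⅓)))/4 = (1*1)/4 = (¼)*1 = ¼ ≈ 0.25000)
c(R) = (¼ + R)² (c(R) = (R + ¼)² = (¼ + R)²)
-93269/c(F(9, -7)) = -93269*16/(1 + 4*(64/3))² = -93269*16/(1 + 256/3)² = -93269/((259/3)²/16) = -93269/((1/16)*(67081/9)) = -93269/67081/144 = -93269*144/67081 = -13430736/67081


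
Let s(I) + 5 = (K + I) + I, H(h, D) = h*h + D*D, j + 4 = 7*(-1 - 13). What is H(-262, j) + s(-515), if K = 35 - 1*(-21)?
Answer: 78069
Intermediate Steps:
K = 56 (K = 35 + 21 = 56)
j = -102 (j = -4 + 7*(-1 - 13) = -4 + 7*(-14) = -4 - 98 = -102)
H(h, D) = D² + h² (H(h, D) = h² + D² = D² + h²)
s(I) = 51 + 2*I (s(I) = -5 + ((56 + I) + I) = -5 + (56 + 2*I) = 51 + 2*I)
H(-262, j) + s(-515) = ((-102)² + (-262)²) + (51 + 2*(-515)) = (10404 + 68644) + (51 - 1030) = 79048 - 979 = 78069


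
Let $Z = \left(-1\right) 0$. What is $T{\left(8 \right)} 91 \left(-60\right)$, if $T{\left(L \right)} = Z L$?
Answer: $0$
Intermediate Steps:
$Z = 0$
$T{\left(L \right)} = 0$ ($T{\left(L \right)} = 0 L = 0$)
$T{\left(8 \right)} 91 \left(-60\right) = 0 \cdot 91 \left(-60\right) = 0 \left(-60\right) = 0$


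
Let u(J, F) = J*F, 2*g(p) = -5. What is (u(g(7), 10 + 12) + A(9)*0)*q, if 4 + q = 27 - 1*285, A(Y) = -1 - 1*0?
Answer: 14410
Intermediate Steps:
g(p) = -5/2 (g(p) = (½)*(-5) = -5/2)
A(Y) = -1 (A(Y) = -1 + 0 = -1)
u(J, F) = F*J
q = -262 (q = -4 + (27 - 1*285) = -4 + (27 - 285) = -4 - 258 = -262)
(u(g(7), 10 + 12) + A(9)*0)*q = ((10 + 12)*(-5/2) - 1*0)*(-262) = (22*(-5/2) + 0)*(-262) = (-55 + 0)*(-262) = -55*(-262) = 14410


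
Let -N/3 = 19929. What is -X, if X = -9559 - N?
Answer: -50228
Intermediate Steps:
N = -59787 (N = -3*19929 = -59787)
X = 50228 (X = -9559 - 1*(-59787) = -9559 + 59787 = 50228)
-X = -1*50228 = -50228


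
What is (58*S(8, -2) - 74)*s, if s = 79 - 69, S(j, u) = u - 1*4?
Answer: -4220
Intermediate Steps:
S(j, u) = -4 + u (S(j, u) = u - 4 = -4 + u)
s = 10
(58*S(8, -2) - 74)*s = (58*(-4 - 2) - 74)*10 = (58*(-6) - 74)*10 = (-348 - 74)*10 = -422*10 = -4220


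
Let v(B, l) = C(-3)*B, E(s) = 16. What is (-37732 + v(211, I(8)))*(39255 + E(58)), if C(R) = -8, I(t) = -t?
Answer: -1548062820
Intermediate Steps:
v(B, l) = -8*B
(-37732 + v(211, I(8)))*(39255 + E(58)) = (-37732 - 8*211)*(39255 + 16) = (-37732 - 1688)*39271 = -39420*39271 = -1548062820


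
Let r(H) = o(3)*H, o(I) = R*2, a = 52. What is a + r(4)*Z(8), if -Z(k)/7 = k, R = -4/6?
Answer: 1052/3 ≈ 350.67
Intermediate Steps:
R = -⅔ (R = -4*⅙ = -⅔ ≈ -0.66667)
o(I) = -4/3 (o(I) = -⅔*2 = -4/3)
Z(k) = -7*k
r(H) = -4*H/3
a + r(4)*Z(8) = 52 + (-4/3*4)*(-7*8) = 52 - 16/3*(-56) = 52 + 896/3 = 1052/3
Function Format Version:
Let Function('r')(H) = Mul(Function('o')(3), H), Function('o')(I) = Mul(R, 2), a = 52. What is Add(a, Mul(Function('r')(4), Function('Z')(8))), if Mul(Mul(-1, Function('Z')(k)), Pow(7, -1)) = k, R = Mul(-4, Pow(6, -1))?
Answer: Rational(1052, 3) ≈ 350.67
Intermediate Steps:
R = Rational(-2, 3) (R = Mul(-4, Rational(1, 6)) = Rational(-2, 3) ≈ -0.66667)
Function('o')(I) = Rational(-4, 3) (Function('o')(I) = Mul(Rational(-2, 3), 2) = Rational(-4, 3))
Function('Z')(k) = Mul(-7, k)
Function('r')(H) = Mul(Rational(-4, 3), H)
Add(a, Mul(Function('r')(4), Function('Z')(8))) = Add(52, Mul(Mul(Rational(-4, 3), 4), Mul(-7, 8))) = Add(52, Mul(Rational(-16, 3), -56)) = Add(52, Rational(896, 3)) = Rational(1052, 3)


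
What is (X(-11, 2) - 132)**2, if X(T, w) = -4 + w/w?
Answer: 18225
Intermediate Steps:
X(T, w) = -3 (X(T, w) = -4 + 1 = -3)
(X(-11, 2) - 132)**2 = (-3 - 132)**2 = (-135)**2 = 18225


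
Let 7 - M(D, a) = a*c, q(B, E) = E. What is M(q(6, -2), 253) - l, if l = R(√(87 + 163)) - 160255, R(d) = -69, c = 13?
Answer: 157042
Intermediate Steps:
M(D, a) = 7 - 13*a (M(D, a) = 7 - a*13 = 7 - 13*a)
l = -160324 (l = -69 - 160255 = -160324)
M(q(6, -2), 253) - l = (7 - 13*253) - 1*(-160324) = (7 - 3289) + 160324 = -3282 + 160324 = 157042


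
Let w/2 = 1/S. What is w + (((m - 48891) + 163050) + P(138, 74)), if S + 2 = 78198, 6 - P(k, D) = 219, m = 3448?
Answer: 4589870613/39098 ≈ 1.1739e+5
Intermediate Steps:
P(k, D) = -213 (P(k, D) = 6 - 1*219 = 6 - 219 = -213)
S = 78196 (S = -2 + 78198 = 78196)
w = 1/39098 (w = 2/78196 = 2*(1/78196) = 1/39098 ≈ 2.5577e-5)
w + (((m - 48891) + 163050) + P(138, 74)) = 1/39098 + (((3448 - 48891) + 163050) - 213) = 1/39098 + ((-45443 + 163050) - 213) = 1/39098 + (117607 - 213) = 1/39098 + 117394 = 4589870613/39098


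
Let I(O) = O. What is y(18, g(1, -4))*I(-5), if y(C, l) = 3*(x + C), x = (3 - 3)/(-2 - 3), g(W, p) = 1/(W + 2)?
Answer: -270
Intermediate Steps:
g(W, p) = 1/(2 + W)
x = 0 (x = 0/(-5) = 0*(-1/5) = 0)
y(C, l) = 3*C (y(C, l) = 3*(0 + C) = 3*C)
y(18, g(1, -4))*I(-5) = (3*18)*(-5) = 54*(-5) = -270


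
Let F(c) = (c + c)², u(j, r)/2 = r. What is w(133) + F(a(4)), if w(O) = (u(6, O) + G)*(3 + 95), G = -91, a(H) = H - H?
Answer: 17150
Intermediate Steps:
a(H) = 0
u(j, r) = 2*r
w(O) = -8918 + 196*O (w(O) = (2*O - 91)*(3 + 95) = (-91 + 2*O)*98 = -8918 + 196*O)
F(c) = 4*c² (F(c) = (2*c)² = 4*c²)
w(133) + F(a(4)) = (-8918 + 196*133) + 4*0² = (-8918 + 26068) + 4*0 = 17150 + 0 = 17150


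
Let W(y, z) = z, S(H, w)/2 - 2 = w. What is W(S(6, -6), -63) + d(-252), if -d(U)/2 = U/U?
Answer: -65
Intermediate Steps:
S(H, w) = 4 + 2*w
d(U) = -2 (d(U) = -2*U/U = -2*1 = -2)
W(S(6, -6), -63) + d(-252) = -63 - 2 = -65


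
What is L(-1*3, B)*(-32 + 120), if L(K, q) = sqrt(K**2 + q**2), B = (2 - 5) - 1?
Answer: 440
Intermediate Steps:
B = -4 (B = -3 - 1 = -4)
L(-1*3, B)*(-32 + 120) = sqrt((-1*3)**2 + (-4)**2)*(-32 + 120) = sqrt((-3)**2 + 16)*88 = sqrt(9 + 16)*88 = sqrt(25)*88 = 5*88 = 440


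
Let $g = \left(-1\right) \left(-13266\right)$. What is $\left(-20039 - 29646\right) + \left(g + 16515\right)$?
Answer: $-19904$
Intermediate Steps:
$g = 13266$
$\left(-20039 - 29646\right) + \left(g + 16515\right) = \left(-20039 - 29646\right) + \left(13266 + 16515\right) = -49685 + 29781 = -19904$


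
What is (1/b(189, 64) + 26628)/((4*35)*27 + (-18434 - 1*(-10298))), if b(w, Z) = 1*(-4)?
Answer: -106511/17424 ≈ -6.1129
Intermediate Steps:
b(w, Z) = -4
(1/b(189, 64) + 26628)/((4*35)*27 + (-18434 - 1*(-10298))) = (1/(-4) + 26628)/((4*35)*27 + (-18434 - 1*(-10298))) = (-¼ + 26628)/(140*27 + (-18434 + 10298)) = 106511/(4*(3780 - 8136)) = (106511/4)/(-4356) = (106511/4)*(-1/4356) = -106511/17424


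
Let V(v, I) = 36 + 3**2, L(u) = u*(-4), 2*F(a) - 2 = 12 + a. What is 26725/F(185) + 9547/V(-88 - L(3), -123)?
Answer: 4305103/8955 ≈ 480.75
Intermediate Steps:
F(a) = 7 + a/2 (F(a) = 1 + (12 + a)/2 = 1 + (6 + a/2) = 7 + a/2)
L(u) = -4*u
V(v, I) = 45 (V(v, I) = 36 + 9 = 45)
26725/F(185) + 9547/V(-88 - L(3), -123) = 26725/(7 + (1/2)*185) + 9547/45 = 26725/(7 + 185/2) + 9547*(1/45) = 26725/(199/2) + 9547/45 = 26725*(2/199) + 9547/45 = 53450/199 + 9547/45 = 4305103/8955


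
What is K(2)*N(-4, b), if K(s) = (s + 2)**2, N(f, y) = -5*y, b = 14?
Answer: -1120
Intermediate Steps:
K(s) = (2 + s)**2
K(2)*N(-4, b) = (2 + 2)**2*(-5*14) = 4**2*(-70) = 16*(-70) = -1120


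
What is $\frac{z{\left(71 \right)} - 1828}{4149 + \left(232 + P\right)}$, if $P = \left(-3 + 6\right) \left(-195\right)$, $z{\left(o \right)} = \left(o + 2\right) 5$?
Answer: $- \frac{1463}{3796} \approx -0.38541$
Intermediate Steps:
$z{\left(o \right)} = 10 + 5 o$ ($z{\left(o \right)} = \left(2 + o\right) 5 = 10 + 5 o$)
$P = -585$ ($P = 3 \left(-195\right) = -585$)
$\frac{z{\left(71 \right)} - 1828}{4149 + \left(232 + P\right)} = \frac{\left(10 + 5 \cdot 71\right) - 1828}{4149 + \left(232 - 585\right)} = \frac{\left(10 + 355\right) - 1828}{4149 - 353} = \frac{365 - 1828}{3796} = \left(-1463\right) \frac{1}{3796} = - \frac{1463}{3796}$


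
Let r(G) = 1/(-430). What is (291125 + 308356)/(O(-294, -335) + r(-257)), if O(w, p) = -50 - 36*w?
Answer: 28641870/503291 ≈ 56.909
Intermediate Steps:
r(G) = -1/430
(291125 + 308356)/(O(-294, -335) + r(-257)) = (291125 + 308356)/((-50 - 36*(-294)) - 1/430) = 599481/((-50 + 10584) - 1/430) = 599481/(10534 - 1/430) = 599481/(4529619/430) = 599481*(430/4529619) = 28641870/503291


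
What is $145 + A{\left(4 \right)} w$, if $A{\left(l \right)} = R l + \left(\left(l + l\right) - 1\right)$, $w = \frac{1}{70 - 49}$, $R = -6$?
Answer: $\frac{3028}{21} \approx 144.19$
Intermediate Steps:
$w = \frac{1}{21} \approx 0.047619$
$A{\left(l \right)} = -1 - 4 l$ ($A{\left(l \right)} = - 6 l + \left(\left(l + l\right) - 1\right) = - 6 l + \left(2 l - 1\right) = - 6 l + \left(-1 + 2 l\right) = -1 - 4 l$)
$145 + A{\left(4 \right)} w = 145 + \left(-1 - 16\right) \frac{1}{21} = 145 - \frac{17}{21} = \frac{3028}{21}$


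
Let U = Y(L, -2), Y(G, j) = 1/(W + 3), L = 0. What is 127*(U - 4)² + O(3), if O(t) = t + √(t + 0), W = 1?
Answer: 28623/16 + √3 ≈ 1790.7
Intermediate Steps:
O(t) = t + √t
Y(G, j) = ¼ (Y(G, j) = 1/(1 + 3) = 1/4 = ¼)
U = ¼ ≈ 0.25000
127*(U - 4)² + O(3) = 127*(¼ - 4)² + (3 + √3) = 127*(-15/4)² + (3 + √3) = 127*(225/16) + (3 + √3) = 28575/16 + (3 + √3) = 28623/16 + √3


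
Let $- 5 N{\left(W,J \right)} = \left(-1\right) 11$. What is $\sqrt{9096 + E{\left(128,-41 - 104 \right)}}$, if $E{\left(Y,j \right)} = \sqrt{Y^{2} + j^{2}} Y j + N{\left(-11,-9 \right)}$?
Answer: $\frac{\sqrt{227455 - 464000 \sqrt{37409}}}{5} \approx 1892.3 i$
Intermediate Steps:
$N{\left(W,J \right)} = \frac{11}{5}$ ($N{\left(W,J \right)} = - \frac{\left(-1\right) 11}{5} = \left(- \frac{1}{5}\right) \left(-11\right) = \frac{11}{5}$)
$E{\left(Y,j \right)} = \frac{11}{5} + Y j \sqrt{Y^{2} + j^{2}}$ ($E{\left(Y,j \right)} = \sqrt{Y^{2} + j^{2}} Y j + \frac{11}{5} = Y \sqrt{Y^{2} + j^{2}} j + \frac{11}{5} = Y j \sqrt{Y^{2} + j^{2}} + \frac{11}{5} = \frac{11}{5} + Y j \sqrt{Y^{2} + j^{2}}$)
$\sqrt{9096 + E{\left(128,-41 - 104 \right)}} = \sqrt{9096 + \left(\frac{11}{5} + 128 \left(-41 - 104\right) \sqrt{128^{2} + \left(-41 - 104\right)^{2}}\right)} = \sqrt{9096 + \left(\frac{11}{5} + 128 \left(-41 - 104\right) \sqrt{16384 + \left(-41 - 104\right)^{2}}\right)} = \sqrt{9096 + \left(\frac{11}{5} + 128 \left(-145\right) \sqrt{16384 + \left(-145\right)^{2}}\right)} = \sqrt{9096 + \left(\frac{11}{5} + 128 \left(-145\right) \sqrt{16384 + 21025}\right)} = \sqrt{9096 + \left(\frac{11}{5} + 128 \left(-145\right) \sqrt{37409}\right)} = \sqrt{9096 + \left(\frac{11}{5} - 18560 \sqrt{37409}\right)} = \sqrt{\frac{45491}{5} - 18560 \sqrt{37409}}$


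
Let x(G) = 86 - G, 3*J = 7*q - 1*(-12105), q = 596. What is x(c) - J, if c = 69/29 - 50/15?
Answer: -464468/87 ≈ -5338.7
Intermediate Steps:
J = 16277/3 (J = (7*596 - 1*(-12105))/3 = (4172 + 12105)/3 = (⅓)*16277 = 16277/3 ≈ 5425.7)
c = -83/87 (c = 69*(1/29) - 50*1/15 = 69/29 - 10/3 = -83/87 ≈ -0.95402)
x(c) - J = (86 - 1*(-83/87)) - 1*16277/3 = (86 + 83/87) - 16277/3 = 7565/87 - 16277/3 = -464468/87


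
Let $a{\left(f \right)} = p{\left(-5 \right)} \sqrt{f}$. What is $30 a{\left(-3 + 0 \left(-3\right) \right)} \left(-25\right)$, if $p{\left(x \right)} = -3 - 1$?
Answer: $3000 i \sqrt{3} \approx 5196.2 i$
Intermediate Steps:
$p{\left(x \right)} = -4$
$a{\left(f \right)} = - 4 \sqrt{f}$
$30 a{\left(-3 + 0 \left(-3\right) \right)} \left(-25\right) = 30 \left(- 4 \sqrt{-3 + 0 \left(-3\right)}\right) \left(-25\right) = 30 \left(- 4 \sqrt{-3 + 0}\right) \left(-25\right) = 30 \left(- 4 \sqrt{-3}\right) \left(-25\right) = 30 \left(- 4 i \sqrt{3}\right) \left(-25\right) = - 120 i \sqrt{3} \left(-25\right) = 3000 i \sqrt{3}$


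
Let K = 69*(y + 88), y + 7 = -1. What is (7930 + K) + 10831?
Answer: 24281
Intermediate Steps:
y = -8 (y = -7 - 1 = -8)
K = 5520 (K = 69*(-8 + 88) = 69*80 = 5520)
(7930 + K) + 10831 = (7930 + 5520) + 10831 = 13450 + 10831 = 24281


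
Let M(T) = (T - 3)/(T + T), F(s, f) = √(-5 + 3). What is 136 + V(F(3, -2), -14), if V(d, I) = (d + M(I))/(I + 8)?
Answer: 22831/168 - I*√2/6 ≈ 135.9 - 0.2357*I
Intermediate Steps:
F(s, f) = I*√2 (F(s, f) = √(-2) = I*√2)
M(T) = (-3 + T)/(2*T) (M(T) = (-3 + T)/((2*T)) = (-3 + T)*(1/(2*T)) = (-3 + T)/(2*T))
V(d, I) = (d + (-3 + I)/(2*I))/(8 + I) (V(d, I) = (d + (-3 + I)/(2*I))/(I + 8) = (d + (-3 + I)/(2*I))/(8 + I))
136 + V(F(3, -2), -14) = 136 + (½)*(-3 - 14 + 2*(-14)*(I*√2))/(-14*(8 - 14)) = 136 + (½)*(-1/14)*(-3 - 14 - 28*I*√2)/(-6) = 136 + (½)*(-1/14)*(-⅙)*(-17 - 28*I*√2) = 136 + (-17/168 - I*√2/6) = 22831/168 - I*√2/6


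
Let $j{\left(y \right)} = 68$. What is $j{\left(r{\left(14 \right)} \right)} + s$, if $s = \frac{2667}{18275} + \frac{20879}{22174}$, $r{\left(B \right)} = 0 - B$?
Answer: $\frac{27996331583}{405229850} \approx 69.088$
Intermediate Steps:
$r{\left(B \right)} = - B$
$s = \frac{440701783}{405229850}$ ($s = 2667 \cdot \frac{1}{18275} + 20879 \cdot \frac{1}{22174} = \frac{2667}{18275} + \frac{20879}{22174} = \frac{440701783}{405229850} \approx 1.0875$)
$j{\left(r{\left(14 \right)} \right)} + s = 68 + \frac{440701783}{405229850} = \frac{27996331583}{405229850}$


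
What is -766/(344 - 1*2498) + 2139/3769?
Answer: 3747230/4059213 ≈ 0.92314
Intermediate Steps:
-766/(344 - 1*2498) + 2139/3769 = -766/(344 - 2498) + 2139*(1/3769) = -766/(-2154) + 2139/3769 = -766*(-1/2154) + 2139/3769 = 383/1077 + 2139/3769 = 3747230/4059213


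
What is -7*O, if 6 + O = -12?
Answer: 126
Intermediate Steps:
O = -18 (O = -6 - 12 = -18)
-7*O = -7*(-18) = 126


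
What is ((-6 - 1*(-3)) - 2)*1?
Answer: -5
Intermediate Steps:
((-6 - 1*(-3)) - 2)*1 = ((-6 + 3) - 2)*1 = (-3 - 2)*1 = -5*1 = -5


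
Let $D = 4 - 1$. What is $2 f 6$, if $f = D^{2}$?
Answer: $108$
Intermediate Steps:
$D = 3$ ($D = 4 - 1 = 3$)
$f = 9$ ($f = 3^{2} = 9$)
$2 f 6 = 2 \cdot 9 \cdot 6 = 18 \cdot 6 = 108$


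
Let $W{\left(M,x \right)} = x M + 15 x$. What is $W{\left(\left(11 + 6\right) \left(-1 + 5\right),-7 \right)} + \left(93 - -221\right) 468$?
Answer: $146371$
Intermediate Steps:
$W{\left(M,x \right)} = 15 x + M x$ ($W{\left(M,x \right)} = M x + 15 x = 15 x + M x$)
$W{\left(\left(11 + 6\right) \left(-1 + 5\right),-7 \right)} + \left(93 - -221\right) 468 = - 7 \left(15 + \left(11 + 6\right) \left(-1 + 5\right)\right) + \left(93 - -221\right) 468 = - 7 \left(15 + 17 \cdot 4\right) + \left(93 + 221\right) 468 = - 7 \left(15 + 68\right) + 314 \cdot 468 = \left(-7\right) 83 + 146952 = -581 + 146952 = 146371$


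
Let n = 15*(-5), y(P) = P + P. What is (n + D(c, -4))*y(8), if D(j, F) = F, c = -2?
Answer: -1264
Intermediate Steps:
y(P) = 2*P
n = -75
(n + D(c, -4))*y(8) = (-75 - 4)*(2*8) = -79*16 = -1264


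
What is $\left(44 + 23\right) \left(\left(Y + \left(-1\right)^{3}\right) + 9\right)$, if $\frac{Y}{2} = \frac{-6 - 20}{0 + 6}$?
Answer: $- \frac{134}{3} \approx -44.667$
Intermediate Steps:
$Y = - \frac{26}{3}$ ($Y = 2 \frac{-6 - 20}{0 + 6} = 2 \frac{-6 - 20}{6} = 2 \left(\left(-26\right) \frac{1}{6}\right) = 2 \left(- \frac{13}{3}\right) = - \frac{26}{3} \approx -8.6667$)
$\left(44 + 23\right) \left(\left(Y + \left(-1\right)^{3}\right) + 9\right) = \left(44 + 23\right) \left(\left(- \frac{26}{3} + \left(-1\right)^{3}\right) + 9\right) = 67 \left(\left(- \frac{26}{3} - 1\right) + 9\right) = 67 \left(- \frac{29}{3} + 9\right) = 67 \left(- \frac{2}{3}\right) = - \frac{134}{3}$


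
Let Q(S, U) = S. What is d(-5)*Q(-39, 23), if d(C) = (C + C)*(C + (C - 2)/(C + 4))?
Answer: 780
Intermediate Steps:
d(C) = 2*C*(C + (-2 + C)/(4 + C)) (d(C) = (2*C)*(C + (-2 + C)/(4 + C)) = 2*C*(C + (-2 + C)/(4 + C)))
d(-5)*Q(-39, 23) = (2*(-5)*(-2 + (-5)² + 5*(-5))/(4 - 5))*(-39) = (2*(-5)*(-2 + 25 - 25)/(-1))*(-39) = (2*(-5)*(-1)*(-2))*(-39) = -20*(-39) = 780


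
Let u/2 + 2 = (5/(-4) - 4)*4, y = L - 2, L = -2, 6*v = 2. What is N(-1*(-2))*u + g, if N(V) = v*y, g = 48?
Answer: 328/3 ≈ 109.33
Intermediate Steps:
v = ⅓ (v = (⅙)*2 = ⅓ ≈ 0.33333)
y = -4 (y = -2 - 2 = -4)
N(V) = -4/3 (N(V) = (⅓)*(-4) = -4/3)
u = -46 (u = -4 + 2*((5/(-4) - 4)*4) = -4 + 2*((5*(-¼) - 4)*4) = -4 + 2*((-5/4 - 4)*4) = -4 + 2*(-21/4*4) = -4 + 2*(-21) = -4 - 42 = -46)
N(-1*(-2))*u + g = -4/3*(-46) + 48 = 184/3 + 48 = 328/3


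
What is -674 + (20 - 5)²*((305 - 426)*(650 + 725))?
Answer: -37435049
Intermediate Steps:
-674 + (20 - 5)²*((305 - 426)*(650 + 725)) = -674 + 15²*(-121*1375) = -674 + 225*(-166375) = -674 - 37434375 = -37435049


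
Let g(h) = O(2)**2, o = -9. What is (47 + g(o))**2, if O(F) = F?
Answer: 2601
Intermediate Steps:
g(h) = 4 (g(h) = 2**2 = 4)
(47 + g(o))**2 = (47 + 4)**2 = 51**2 = 2601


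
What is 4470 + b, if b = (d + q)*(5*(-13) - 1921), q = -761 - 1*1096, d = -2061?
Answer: 7785618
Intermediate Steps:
q = -1857 (q = -761 - 1096 = -1857)
b = 7781148 (b = (-2061 - 1857)*(5*(-13) - 1921) = -3918*(-65 - 1921) = -3918*(-1986) = 7781148)
4470 + b = 4470 + 7781148 = 7785618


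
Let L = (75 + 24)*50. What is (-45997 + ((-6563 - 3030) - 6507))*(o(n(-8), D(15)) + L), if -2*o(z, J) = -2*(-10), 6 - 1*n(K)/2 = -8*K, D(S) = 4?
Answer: -306759180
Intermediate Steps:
n(K) = 12 + 16*K (n(K) = 12 - (-16)*K = 12 + 16*K)
o(z, J) = -10 (o(z, J) = -(-1)*(-10) = -½*20 = -10)
L = 4950 (L = 99*50 = 4950)
(-45997 + ((-6563 - 3030) - 6507))*(o(n(-8), D(15)) + L) = (-45997 + ((-6563 - 3030) - 6507))*(-10 + 4950) = (-45997 + (-9593 - 6507))*4940 = (-45997 - 16100)*4940 = -62097*4940 = -306759180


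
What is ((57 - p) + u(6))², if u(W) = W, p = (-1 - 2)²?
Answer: 2916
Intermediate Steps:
p = 9 (p = (-3)² = 9)
((57 - p) + u(6))² = ((57 - 1*9) + 6)² = ((57 - 9) + 6)² = (48 + 6)² = 54² = 2916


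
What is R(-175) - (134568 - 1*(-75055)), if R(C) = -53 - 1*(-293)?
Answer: -209383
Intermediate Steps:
R(C) = 240 (R(C) = -53 + 293 = 240)
R(-175) - (134568 - 1*(-75055)) = 240 - (134568 - 1*(-75055)) = 240 - (134568 + 75055) = 240 - 1*209623 = 240 - 209623 = -209383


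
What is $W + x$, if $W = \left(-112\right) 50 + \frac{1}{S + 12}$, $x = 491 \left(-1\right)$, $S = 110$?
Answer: $- \frac{743101}{122} \approx -6091.0$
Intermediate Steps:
$x = -491$
$W = - \frac{683199}{122}$ ($W = \left(-112\right) 50 + \frac{1}{110 + 12} = -5600 + \frac{1}{122} = - \frac{683199}{122} \approx -5600.0$)
$W + x = - \frac{683199}{122} - 491 = - \frac{743101}{122}$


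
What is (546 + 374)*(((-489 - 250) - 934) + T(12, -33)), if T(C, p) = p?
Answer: -1569520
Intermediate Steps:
(546 + 374)*(((-489 - 250) - 934) + T(12, -33)) = (546 + 374)*(((-489 - 250) - 934) - 33) = 920*((-739 - 934) - 33) = 920*(-1673 - 33) = 920*(-1706) = -1569520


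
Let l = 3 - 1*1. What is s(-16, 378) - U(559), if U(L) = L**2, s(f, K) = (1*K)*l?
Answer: -311725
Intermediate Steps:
l = 2 (l = 3 - 1 = 2)
s(f, K) = 2*K (s(f, K) = (1*K)*2 = K*2 = 2*K)
s(-16, 378) - U(559) = 2*378 - 1*559**2 = 756 - 1*312481 = 756 - 312481 = -311725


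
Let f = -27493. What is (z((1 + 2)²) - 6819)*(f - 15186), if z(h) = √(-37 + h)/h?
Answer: 291028101 - 85358*I*√7/9 ≈ 2.9103e+8 - 25093.0*I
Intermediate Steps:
z(h) = √(-37 + h)/h
(z((1 + 2)²) - 6819)*(f - 15186) = (√(-37 + (1 + 2)²)/((1 + 2)²) - 6819)*(-27493 - 15186) = (√(-37 + 3²)/(3²) - 6819)*(-42679) = (√(-37 + 9)/9 - 6819)*(-42679) = (√(-28)/9 - 6819)*(-42679) = ((2*I*√7)/9 - 6819)*(-42679) = (2*I*√7/9 - 6819)*(-42679) = (-6819 + 2*I*√7/9)*(-42679) = 291028101 - 85358*I*√7/9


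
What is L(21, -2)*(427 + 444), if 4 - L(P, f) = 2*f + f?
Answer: 8710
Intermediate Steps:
L(P, f) = 4 - 3*f (L(P, f) = 4 - (2*f + f) = 4 - 3*f)
L(21, -2)*(427 + 444) = (4 - 3*(-2))*(427 + 444) = (4 + 6)*871 = 10*871 = 8710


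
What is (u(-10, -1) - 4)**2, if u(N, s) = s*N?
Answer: 36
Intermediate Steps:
u(N, s) = N*s
(u(-10, -1) - 4)**2 = (-10*(-1) - 4)**2 = (10 - 4)**2 = 6**2 = 36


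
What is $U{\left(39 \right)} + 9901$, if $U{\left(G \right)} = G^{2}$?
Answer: $11422$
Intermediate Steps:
$U{\left(39 \right)} + 9901 = 39^{2} + 9901 = 1521 + 9901 = 11422$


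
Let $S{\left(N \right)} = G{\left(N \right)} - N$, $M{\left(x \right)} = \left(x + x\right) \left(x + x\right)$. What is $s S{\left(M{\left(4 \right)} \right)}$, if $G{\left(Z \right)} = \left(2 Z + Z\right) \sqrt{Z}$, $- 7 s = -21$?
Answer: $4416$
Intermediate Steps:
$s = 3$ ($s = \left(- \frac{1}{7}\right) \left(-21\right) = 3$)
$G{\left(Z \right)} = 3 Z^{\frac{3}{2}}$ ($G{\left(Z \right)} = 3 Z \sqrt{Z} = 3 Z^{\frac{3}{2}}$)
$M{\left(x \right)} = 4 x^{2}$ ($M{\left(x \right)} = 2 x 2 x = 4 x^{2}$)
$S{\left(N \right)} = - N + 3 N^{\frac{3}{2}}$ ($S{\left(N \right)} = 3 N^{\frac{3}{2}} - N = - N + 3 N^{\frac{3}{2}}$)
$s S{\left(M{\left(4 \right)} \right)} = 3 \left(- 4 \cdot 4^{2} + 3 \left(4 \cdot 4^{2}\right)^{\frac{3}{2}}\right) = 3 \left(- 4 \cdot 16 + 3 \left(4 \cdot 16\right)^{\frac{3}{2}}\right) = 3 \left(\left(-1\right) 64 + 3 \cdot 64^{\frac{3}{2}}\right) = 3 \left(-64 + 3 \cdot 512\right) = 3 \left(-64 + 1536\right) = 3 \cdot 1472 = 4416$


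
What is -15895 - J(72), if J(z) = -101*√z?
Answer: -15895 + 606*√2 ≈ -15038.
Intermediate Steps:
-15895 - J(72) = -15895 - (-101)*√72 = -15895 - (-101)*6*√2 = -15895 - (-606)*√2 = -15895 + 606*√2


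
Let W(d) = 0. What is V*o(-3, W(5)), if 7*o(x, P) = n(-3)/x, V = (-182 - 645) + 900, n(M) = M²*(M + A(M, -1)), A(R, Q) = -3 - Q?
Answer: 1095/7 ≈ 156.43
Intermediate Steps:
n(M) = M²*(-2 + M) (n(M) = M²*(M + (-3 - 1*(-1))) = M²*(M + (-3 + 1)) = M²*(M - 2) = M²*(-2 + M))
V = 73 (V = -827 + 900 = 73)
o(x, P) = -45/(7*x) (o(x, P) = (((-3)²*(-2 - 3))/x)/7 = ((9*(-5))/x)/7 = (-45/x)/7 = -45/(7*x))
V*o(-3, W(5)) = 73*(-45/7/(-3)) = 73*(-45/7*(-⅓)) = 73*(15/7) = 1095/7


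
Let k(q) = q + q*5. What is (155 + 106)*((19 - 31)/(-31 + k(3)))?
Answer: 3132/13 ≈ 240.92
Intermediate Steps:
k(q) = 6*q (k(q) = q + 5*q = 6*q)
(155 + 106)*((19 - 31)/(-31 + k(3))) = (155 + 106)*((19 - 31)/(-31 + 6*3)) = 261*(-12/(-31 + 18)) = 261*(-12/(-13)) = 261*(-12*(-1/13)) = 261*(12/13) = 3132/13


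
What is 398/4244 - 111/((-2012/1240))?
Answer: 73118117/1067366 ≈ 68.503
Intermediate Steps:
398/4244 - 111/((-2012/1240)) = 398*(1/4244) - 111/((-2012*1/1240)) = 199/2122 - 111/(-503/310) = 199/2122 - 111*(-310/503) = 199/2122 + 34410/503 = 73118117/1067366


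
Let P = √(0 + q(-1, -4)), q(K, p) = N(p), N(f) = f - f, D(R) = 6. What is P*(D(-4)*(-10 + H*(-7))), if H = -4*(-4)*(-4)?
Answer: 0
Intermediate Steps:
N(f) = 0
q(K, p) = 0
H = -64 (H = 16*(-4) = -64)
P = 0 (P = √(0 + 0) = √0 = 0)
P*(D(-4)*(-10 + H*(-7))) = 0*(6*(-10 - 64*(-7))) = 0*(6*(-10 + 448)) = 0*(6*438) = 0*2628 = 0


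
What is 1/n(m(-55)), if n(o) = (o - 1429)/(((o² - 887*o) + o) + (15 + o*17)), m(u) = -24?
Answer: -21447/1453 ≈ -14.760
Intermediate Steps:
n(o) = (-1429 + o)/(15 + o² - 869*o) (n(o) = (-1429 + o)/((o² - 886*o) + (15 + 17*o)) = (-1429 + o)/(15 + o² - 869*o))
1/n(m(-55)) = 1/((-1429 - 24)/(15 + (-24)² - 869*(-24))) = 1/(-1453/(15 + 576 + 20856)) = 1/(-1453/21447) = -21447/1453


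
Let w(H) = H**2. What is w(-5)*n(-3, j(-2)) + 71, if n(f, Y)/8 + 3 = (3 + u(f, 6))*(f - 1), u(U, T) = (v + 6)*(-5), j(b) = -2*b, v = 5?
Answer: 41071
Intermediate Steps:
u(U, T) = -55 (u(U, T) = (5 + 6)*(-5) = 11*(-5) = -55)
n(f, Y) = 392 - 416*f (n(f, Y) = -24 + 8*((3 - 55)*(f - 1)) = -24 + 8*(-52*(-1 + f)) = -24 + 8*(52 - 52*f) = -24 + (416 - 416*f) = 392 - 416*f)
w(-5)*n(-3, j(-2)) + 71 = (-5)**2*(392 - 416*(-3)) + 71 = 25*(392 + 1248) + 71 = 25*1640 + 71 = 41000 + 71 = 41071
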